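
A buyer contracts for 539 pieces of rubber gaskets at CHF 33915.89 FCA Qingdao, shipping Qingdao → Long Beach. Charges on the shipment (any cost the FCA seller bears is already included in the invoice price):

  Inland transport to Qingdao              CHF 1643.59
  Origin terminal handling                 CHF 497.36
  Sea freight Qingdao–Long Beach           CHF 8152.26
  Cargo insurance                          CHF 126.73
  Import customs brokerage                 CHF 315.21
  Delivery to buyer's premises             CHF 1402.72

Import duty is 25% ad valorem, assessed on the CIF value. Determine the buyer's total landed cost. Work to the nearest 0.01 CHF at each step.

FCA: the seller delivers export-cleared goods to the carrier; the buyer bears costs from that point.
Already in the invoice (seller's account under FCA): inland to port — exclude.
CIF value = FCA price + origin terminal + freight + insurance = 33915.89 + 497.36 + 8152.26 + 126.73 = 42692.24
Import duty = 42692.24 × 25% = 10673.06
Buyer bears: origin terminal 497.36 + freight 8152.26 + insurance 126.73 + brokerage 315.21 + delivery 1402.72 + duty 10673.06 = 21167.34
Landed cost = invoice 33915.89 + 21167.34 = 55083.23

Total landed cost: CHF 55083.23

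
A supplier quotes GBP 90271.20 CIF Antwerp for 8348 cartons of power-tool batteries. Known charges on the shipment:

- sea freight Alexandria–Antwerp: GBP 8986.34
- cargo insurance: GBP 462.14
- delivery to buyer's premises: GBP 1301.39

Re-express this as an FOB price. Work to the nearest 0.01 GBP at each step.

FOB price: GBP 80822.72

Not relevant to the conversion: delivery — on the buyer under both terms; not part of either seller's price.
From CIF to FOB, the seller no longer bears: freight, insurance.
FOB price = 90271.20 − 8986.34 − 462.14 = 80822.72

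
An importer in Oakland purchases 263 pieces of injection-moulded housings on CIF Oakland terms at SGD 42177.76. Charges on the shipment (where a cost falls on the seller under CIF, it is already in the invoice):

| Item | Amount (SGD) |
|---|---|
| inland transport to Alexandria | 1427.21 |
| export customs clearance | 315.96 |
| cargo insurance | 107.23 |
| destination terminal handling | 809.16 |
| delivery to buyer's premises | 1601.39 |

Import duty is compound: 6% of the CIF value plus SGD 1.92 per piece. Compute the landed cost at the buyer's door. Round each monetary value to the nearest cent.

Total landed cost: SGD 47623.94

CIF: the seller pays costs through ocean freight and marine insurance to the destination port.
Already in the invoice (seller's account under CIF): inland to port, export clearance, insurance — exclude.
The CIF price already equals the CIF value: 42177.76
Ad valorem component: 42177.76 × 6% = 2530.67
Specific component: 263 × 1.92 = 504.96
Import duty = 2530.67 + 504.96 = 3035.63
Buyer bears: destination terminal 809.16 + delivery 1601.39 + duty 3035.63 = 5446.18
Landed cost = invoice 42177.76 + 5446.18 = 47623.94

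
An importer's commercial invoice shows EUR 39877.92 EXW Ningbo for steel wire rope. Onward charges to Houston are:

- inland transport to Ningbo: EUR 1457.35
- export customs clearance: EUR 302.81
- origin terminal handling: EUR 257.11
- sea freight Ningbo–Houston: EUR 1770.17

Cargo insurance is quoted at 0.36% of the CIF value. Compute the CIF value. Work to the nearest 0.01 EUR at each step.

Let C be the CIF value. C = EXW price + pre-shipment costs + freight + 0.36% × C
C − 0.36% × C = 39877.92 + 1457.35 + 302.81 + 257.11 + 1770.17
0.9964 × C = 43665.36
C = 43665.36 / 0.9964 = 43823.12
Insurance premium = 0.36% × 43823.12 = 157.76

CIF value: EUR 43823.12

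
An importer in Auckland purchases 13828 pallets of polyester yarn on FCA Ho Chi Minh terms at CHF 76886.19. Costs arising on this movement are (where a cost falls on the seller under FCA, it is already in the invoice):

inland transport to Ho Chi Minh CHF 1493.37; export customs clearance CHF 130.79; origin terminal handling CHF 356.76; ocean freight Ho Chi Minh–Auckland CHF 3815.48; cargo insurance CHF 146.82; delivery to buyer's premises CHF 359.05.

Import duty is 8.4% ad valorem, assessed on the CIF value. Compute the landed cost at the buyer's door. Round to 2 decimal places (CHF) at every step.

FCA: the seller delivers export-cleared goods to the carrier; the buyer bears costs from that point.
Already in the invoice (seller's account under FCA): inland to port, export clearance — exclude.
CIF value = FCA price + origin terminal + freight + insurance = 76886.19 + 356.76 + 3815.48 + 146.82 = 81205.25
Import duty = 81205.25 × 8.4% = 6821.24
Buyer bears: origin terminal 356.76 + freight 3815.48 + insurance 146.82 + delivery 359.05 + duty 6821.24 = 11499.35
Landed cost = invoice 76886.19 + 11499.35 = 88385.54

Total landed cost: CHF 88385.54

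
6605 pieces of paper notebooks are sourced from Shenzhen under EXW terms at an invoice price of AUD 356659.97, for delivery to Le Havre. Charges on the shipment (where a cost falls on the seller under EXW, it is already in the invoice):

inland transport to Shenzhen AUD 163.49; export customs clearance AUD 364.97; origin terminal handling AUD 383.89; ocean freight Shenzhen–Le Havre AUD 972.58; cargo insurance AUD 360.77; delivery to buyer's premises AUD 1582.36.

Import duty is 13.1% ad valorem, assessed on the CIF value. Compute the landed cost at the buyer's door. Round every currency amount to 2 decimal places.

EXW: the seller makes goods available at their premises; the buyer bears all onward costs.
CIF value = EXW price + inland to port + export clearance + origin terminal + freight + insurance = 356659.97 + 163.49 + 364.97 + 383.89 + 972.58 + 360.77 = 358905.67
Import duty = 358905.67 × 13.1% = 47016.64
Buyer bears: inland to port 163.49 + export clearance 364.97 + origin terminal 383.89 + freight 972.58 + insurance 360.77 + delivery 1582.36 + duty 47016.64 = 50844.70
Landed cost = invoice 356659.97 + 50844.70 = 407504.67

Total landed cost: AUD 407504.67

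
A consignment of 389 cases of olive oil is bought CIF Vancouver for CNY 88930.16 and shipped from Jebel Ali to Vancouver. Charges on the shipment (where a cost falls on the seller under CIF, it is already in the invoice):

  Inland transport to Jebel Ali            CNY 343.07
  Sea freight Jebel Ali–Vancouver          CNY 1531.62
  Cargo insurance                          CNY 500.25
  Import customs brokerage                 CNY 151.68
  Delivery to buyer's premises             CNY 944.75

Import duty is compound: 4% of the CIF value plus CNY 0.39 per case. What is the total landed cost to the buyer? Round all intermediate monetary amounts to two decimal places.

Total landed cost: CNY 93735.51

CIF: the seller pays costs through ocean freight and marine insurance to the destination port.
Already in the invoice (seller's account under CIF): inland to port, freight, insurance — exclude.
The CIF price already equals the CIF value: 88930.16
Ad valorem component: 88930.16 × 4% = 3557.21
Specific component: 389 × 0.39 = 151.71
Import duty = 3557.21 + 151.71 = 3708.92
Buyer bears: brokerage 151.68 + delivery 944.75 + duty 3708.92 = 4805.35
Landed cost = invoice 88930.16 + 4805.35 = 93735.51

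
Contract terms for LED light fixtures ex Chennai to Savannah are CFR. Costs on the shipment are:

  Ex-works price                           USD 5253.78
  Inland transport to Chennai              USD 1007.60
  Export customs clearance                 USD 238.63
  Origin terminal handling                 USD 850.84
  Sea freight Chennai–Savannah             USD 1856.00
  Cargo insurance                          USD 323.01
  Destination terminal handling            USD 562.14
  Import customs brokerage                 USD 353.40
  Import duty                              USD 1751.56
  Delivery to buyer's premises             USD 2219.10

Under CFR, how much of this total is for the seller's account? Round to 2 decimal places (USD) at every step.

CFR: the seller pays costs through ocean freight to the destination port, but not insurance.
Seller's account: goods 5253.78 + inland to port 1007.60 + export clearance 238.63 + origin terminal 850.84 + freight 1856.00 = 9206.85
Buyer's account: insurance 323.01 + destination terminal 562.14 + brokerage 353.40 + duty 1751.56 + delivery 2219.10 = 5209.21

Seller's account: USD 9206.85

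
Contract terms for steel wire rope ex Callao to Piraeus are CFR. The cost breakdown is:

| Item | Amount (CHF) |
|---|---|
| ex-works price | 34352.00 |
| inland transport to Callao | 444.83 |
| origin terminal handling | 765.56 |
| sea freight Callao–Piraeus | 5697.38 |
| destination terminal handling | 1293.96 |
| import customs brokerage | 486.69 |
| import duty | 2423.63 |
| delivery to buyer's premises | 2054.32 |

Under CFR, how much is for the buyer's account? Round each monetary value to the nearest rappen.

CFR: the seller pays costs through ocean freight to the destination port, but not insurance.
Seller's account: goods 34352.00 + inland to port 444.83 + origin terminal 765.56 + freight 5697.38 = 41259.77
Buyer's account: destination terminal 1293.96 + brokerage 486.69 + duty 2423.63 + delivery 2054.32 = 6258.60

Buyer's account: CHF 6258.60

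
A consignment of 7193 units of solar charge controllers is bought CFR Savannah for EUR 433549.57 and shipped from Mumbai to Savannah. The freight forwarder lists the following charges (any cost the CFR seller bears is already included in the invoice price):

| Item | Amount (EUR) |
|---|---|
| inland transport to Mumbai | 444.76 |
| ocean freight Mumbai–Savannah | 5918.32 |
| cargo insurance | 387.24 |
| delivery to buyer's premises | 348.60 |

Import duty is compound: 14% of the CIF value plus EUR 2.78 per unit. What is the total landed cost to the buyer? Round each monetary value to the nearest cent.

Total landed cost: EUR 515033.10

CFR: the seller pays costs through ocean freight to the destination port, but not insurance.
Already in the invoice (seller's account under CFR): inland to port, freight — exclude.
CIF value = CFR price + insurance = 433549.57 + 387.24 = 433936.81
Ad valorem component: 433936.81 × 14% = 60751.15
Specific component: 7193 × 2.78 = 19996.54
Import duty = 60751.15 + 19996.54 = 80747.69
Buyer bears: insurance 387.24 + delivery 348.60 + duty 80747.69 = 81483.53
Landed cost = invoice 433549.57 + 81483.53 = 515033.10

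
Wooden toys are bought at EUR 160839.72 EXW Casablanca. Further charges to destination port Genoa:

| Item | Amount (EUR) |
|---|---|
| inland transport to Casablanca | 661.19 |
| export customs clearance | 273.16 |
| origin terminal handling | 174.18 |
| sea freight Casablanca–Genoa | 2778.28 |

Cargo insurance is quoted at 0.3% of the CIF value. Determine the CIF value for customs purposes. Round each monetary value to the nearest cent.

Let C be the CIF value. C = EXW price + pre-shipment costs + freight + 0.3% × C
C − 0.3% × C = 160839.72 + 661.19 + 273.16 + 174.18 + 2778.28
0.997 × C = 164726.53
C = 164726.53 / 0.997 = 165222.20
Insurance premium = 0.3% × 165222.20 = 495.67

CIF value: EUR 165222.20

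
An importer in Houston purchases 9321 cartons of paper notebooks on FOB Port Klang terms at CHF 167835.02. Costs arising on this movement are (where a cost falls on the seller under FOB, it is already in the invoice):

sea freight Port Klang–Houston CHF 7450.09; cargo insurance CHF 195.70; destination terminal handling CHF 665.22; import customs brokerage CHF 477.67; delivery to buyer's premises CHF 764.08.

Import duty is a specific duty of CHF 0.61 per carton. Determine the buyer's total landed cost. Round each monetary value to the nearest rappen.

Total landed cost: CHF 183073.59

FOB: the seller bears costs until goods are on board at the origin port; the buyer bears freight, insurance and all costs thereafter.
CIF value = FOB price + freight + insurance = 167835.02 + 7450.09 + 195.70 = 175480.81
Import duty = 9321 × 0.61 = 5685.81
Buyer bears: freight 7450.09 + insurance 195.70 + destination terminal 665.22 + brokerage 477.67 + delivery 764.08 + duty 5685.81 = 15238.57
Landed cost = invoice 167835.02 + 15238.57 = 183073.59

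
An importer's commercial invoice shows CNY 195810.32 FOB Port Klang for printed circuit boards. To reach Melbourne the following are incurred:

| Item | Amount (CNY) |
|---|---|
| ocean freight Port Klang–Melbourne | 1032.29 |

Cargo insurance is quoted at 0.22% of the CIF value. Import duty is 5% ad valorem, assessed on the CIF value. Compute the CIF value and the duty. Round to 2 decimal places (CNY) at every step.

CIF value: CNY 197276.62; import duty: CNY 9863.83

Let C be the CIF value. C = FOB price + freight + 0.22% × C
C − 0.22% × C = 195810.32 + 1032.29
0.9978 × C = 196842.61
C = 196842.61 / 0.9978 = 197276.62
Insurance premium = 0.22% × 197276.62 = 434.01
Import duty = 197276.62 × 5% = 9863.83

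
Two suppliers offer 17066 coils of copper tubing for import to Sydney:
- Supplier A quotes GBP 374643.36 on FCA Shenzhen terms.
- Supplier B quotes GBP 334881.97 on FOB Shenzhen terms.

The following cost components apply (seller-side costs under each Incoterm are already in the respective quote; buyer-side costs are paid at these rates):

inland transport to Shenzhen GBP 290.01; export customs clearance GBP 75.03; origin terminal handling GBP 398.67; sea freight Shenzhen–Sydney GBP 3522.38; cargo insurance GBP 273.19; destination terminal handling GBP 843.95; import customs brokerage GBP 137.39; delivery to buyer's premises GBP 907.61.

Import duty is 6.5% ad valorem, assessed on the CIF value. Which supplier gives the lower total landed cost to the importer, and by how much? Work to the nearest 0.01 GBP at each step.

Supplier A (FCA):
CIF value = FCA price + origin terminal + freight + insurance = 374643.36 + 398.67 + 3522.38 + 273.19 = 378837.60
Import duty = 378837.60 × 6.5% = 24624.44
Buyer bears (A): 398.67 + 3522.38 + 273.19 + 843.95 + 137.39 + 907.61 = 6083.19
Landed cost (A) = invoice 374643.36 + 6083.19 + duty 24624.44 = 405350.99
Supplier B (FOB):
CIF value = FOB price + freight + insurance = 334881.97 + 3522.38 + 273.19 = 338677.54
Import duty = 338677.54 × 6.5% = 22014.04
Buyer bears (B): 3522.38 + 273.19 + 843.95 + 137.39 + 907.61 = 5684.52
Landed cost (B) = invoice 334881.97 + 5684.52 + duty 22014.04 = 362580.53
Difference = |405350.99 − 362580.53| = 42770.46

Supplier B is cheaper by GBP 42770.46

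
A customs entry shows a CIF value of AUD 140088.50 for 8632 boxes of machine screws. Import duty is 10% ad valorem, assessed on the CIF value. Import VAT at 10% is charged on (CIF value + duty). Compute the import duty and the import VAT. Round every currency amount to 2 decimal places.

Import duty = 140088.50 × 10% = 14008.85
VAT base = CIF + duty = 140088.50 + 14008.85 = 154097.35
Import VAT = 154097.35 × 10% = 15409.74

Import duty: AUD 14008.85; import VAT: AUD 15409.74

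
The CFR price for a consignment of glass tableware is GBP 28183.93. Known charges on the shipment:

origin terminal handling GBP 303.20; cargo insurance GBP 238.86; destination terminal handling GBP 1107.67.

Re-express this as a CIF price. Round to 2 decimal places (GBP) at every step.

CIF price: GBP 28422.79

Not relevant to the conversion: origin terminal — on the seller under both CFR and CIF; already in the CFR price and stays in the CIF price. destination terminal — on the buyer under both terms; not part of either seller's price.
From CFR to CIF, the seller additionally bears: insurance.
CIF price = 28183.93 + 238.86 = 28422.79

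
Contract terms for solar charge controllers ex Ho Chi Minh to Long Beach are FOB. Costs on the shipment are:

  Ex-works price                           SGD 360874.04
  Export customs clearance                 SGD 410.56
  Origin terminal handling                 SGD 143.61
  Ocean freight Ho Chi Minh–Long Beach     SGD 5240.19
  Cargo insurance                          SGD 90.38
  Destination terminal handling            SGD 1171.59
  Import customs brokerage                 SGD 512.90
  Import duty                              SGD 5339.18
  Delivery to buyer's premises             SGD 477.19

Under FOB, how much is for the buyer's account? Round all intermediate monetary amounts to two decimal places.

FOB: the seller bears costs until goods are on board at the origin port; the buyer bears freight, insurance and all costs thereafter.
Seller's account: goods 360874.04 + export clearance 410.56 + origin terminal 143.61 = 361428.21
Buyer's account: freight 5240.19 + insurance 90.38 + destination terminal 1171.59 + brokerage 512.90 + duty 5339.18 + delivery 477.19 = 12831.43

Buyer's account: SGD 12831.43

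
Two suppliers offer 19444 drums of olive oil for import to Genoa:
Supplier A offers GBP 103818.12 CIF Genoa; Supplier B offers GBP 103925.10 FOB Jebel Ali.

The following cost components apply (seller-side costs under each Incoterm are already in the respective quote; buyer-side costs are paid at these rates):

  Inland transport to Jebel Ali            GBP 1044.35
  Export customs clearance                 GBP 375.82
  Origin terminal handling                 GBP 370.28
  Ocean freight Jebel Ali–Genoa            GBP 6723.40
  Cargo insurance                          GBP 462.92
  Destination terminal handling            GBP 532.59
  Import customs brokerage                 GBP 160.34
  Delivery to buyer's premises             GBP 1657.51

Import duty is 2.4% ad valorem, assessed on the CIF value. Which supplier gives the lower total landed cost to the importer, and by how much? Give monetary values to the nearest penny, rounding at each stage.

Supplier A is cheaper by GBP 7468.34

Supplier A (CIF):
The CIF price already equals the CIF value: 103818.12
Import duty = 103818.12 × 2.4% = 2491.63
Buyer bears (A): 532.59 + 160.34 + 1657.51 = 2350.44
Landed cost (A) = invoice 103818.12 + 2350.44 + duty 2491.63 = 108660.19
Supplier B (FOB):
CIF value = FOB price + freight + insurance = 103925.10 + 6723.40 + 462.92 = 111111.42
Import duty = 111111.42 × 2.4% = 2666.67
Buyer bears (B): 6723.40 + 462.92 + 532.59 + 160.34 + 1657.51 = 9536.76
Landed cost (B) = invoice 103925.10 + 9536.76 + duty 2666.67 = 116128.53
Difference = |108660.19 − 116128.53| = 7468.34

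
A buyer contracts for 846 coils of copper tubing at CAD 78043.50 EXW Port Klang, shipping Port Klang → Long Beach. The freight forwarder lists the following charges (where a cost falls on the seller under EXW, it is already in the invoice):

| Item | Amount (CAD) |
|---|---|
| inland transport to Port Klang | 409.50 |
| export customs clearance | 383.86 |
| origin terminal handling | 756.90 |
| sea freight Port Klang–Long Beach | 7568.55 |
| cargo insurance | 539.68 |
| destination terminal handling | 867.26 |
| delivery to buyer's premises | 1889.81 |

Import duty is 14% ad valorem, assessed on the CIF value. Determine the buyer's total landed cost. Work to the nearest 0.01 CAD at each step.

Total landed cost: CAD 102737.34

EXW: the seller makes goods available at their premises; the buyer bears all onward costs.
CIF value = EXW price + inland to port + export clearance + origin terminal + freight + insurance = 78043.50 + 409.50 + 383.86 + 756.90 + 7568.55 + 539.68 = 87701.99
Import duty = 87701.99 × 14% = 12278.28
Buyer bears: inland to port 409.50 + export clearance 383.86 + origin terminal 756.90 + freight 7568.55 + insurance 539.68 + destination terminal 867.26 + delivery 1889.81 + duty 12278.28 = 24693.84
Landed cost = invoice 78043.50 + 24693.84 = 102737.34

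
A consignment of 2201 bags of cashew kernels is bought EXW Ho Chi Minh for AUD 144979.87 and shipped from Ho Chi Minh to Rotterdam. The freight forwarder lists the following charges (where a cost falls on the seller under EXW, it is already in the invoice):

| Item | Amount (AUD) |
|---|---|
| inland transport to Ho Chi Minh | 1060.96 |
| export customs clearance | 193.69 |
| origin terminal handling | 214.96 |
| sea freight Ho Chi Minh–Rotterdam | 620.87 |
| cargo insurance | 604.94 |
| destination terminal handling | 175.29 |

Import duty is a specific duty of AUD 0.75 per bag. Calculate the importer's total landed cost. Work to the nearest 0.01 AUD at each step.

Total landed cost: AUD 149501.33

EXW: the seller makes goods available at their premises; the buyer bears all onward costs.
CIF value = EXW price + inland to port + export clearance + origin terminal + freight + insurance = 144979.87 + 1060.96 + 193.69 + 214.96 + 620.87 + 604.94 = 147675.29
Import duty = 2201 × 0.75 = 1650.75
Buyer bears: inland to port 1060.96 + export clearance 193.69 + origin terminal 214.96 + freight 620.87 + insurance 604.94 + destination terminal 175.29 + duty 1650.75 = 4521.46
Landed cost = invoice 144979.87 + 4521.46 = 149501.33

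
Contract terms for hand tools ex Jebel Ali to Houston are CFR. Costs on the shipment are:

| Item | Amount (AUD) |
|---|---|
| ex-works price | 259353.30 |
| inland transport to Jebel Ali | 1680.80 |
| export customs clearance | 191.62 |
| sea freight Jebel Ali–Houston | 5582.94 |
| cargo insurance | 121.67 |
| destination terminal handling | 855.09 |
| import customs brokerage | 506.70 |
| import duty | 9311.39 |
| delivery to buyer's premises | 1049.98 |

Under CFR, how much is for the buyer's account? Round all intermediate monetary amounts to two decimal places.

Buyer's account: AUD 11844.83

CFR: the seller pays costs through ocean freight to the destination port, but not insurance.
Seller's account: goods 259353.30 + inland to port 1680.80 + export clearance 191.62 + freight 5582.94 = 266808.66
Buyer's account: insurance 121.67 + destination terminal 855.09 + brokerage 506.70 + duty 9311.39 + delivery 1049.98 = 11844.83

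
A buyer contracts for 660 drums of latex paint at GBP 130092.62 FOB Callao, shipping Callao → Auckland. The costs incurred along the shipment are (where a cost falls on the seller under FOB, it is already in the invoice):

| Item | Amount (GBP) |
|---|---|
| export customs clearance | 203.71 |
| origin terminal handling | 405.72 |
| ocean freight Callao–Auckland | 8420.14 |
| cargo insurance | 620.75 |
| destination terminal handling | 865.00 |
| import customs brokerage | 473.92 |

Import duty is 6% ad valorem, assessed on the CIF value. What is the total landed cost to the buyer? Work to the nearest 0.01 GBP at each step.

FOB: the seller bears costs until goods are on board at the origin port; the buyer bears freight, insurance and all costs thereafter.
Already in the invoice (seller's account under FOB): export clearance, origin terminal — exclude.
CIF value = FOB price + freight + insurance = 130092.62 + 8420.14 + 620.75 = 139133.51
Import duty = 139133.51 × 6% = 8348.01
Buyer bears: freight 8420.14 + insurance 620.75 + destination terminal 865.00 + brokerage 473.92 + duty 8348.01 = 18727.82
Landed cost = invoice 130092.62 + 18727.82 = 148820.44

Total landed cost: GBP 148820.44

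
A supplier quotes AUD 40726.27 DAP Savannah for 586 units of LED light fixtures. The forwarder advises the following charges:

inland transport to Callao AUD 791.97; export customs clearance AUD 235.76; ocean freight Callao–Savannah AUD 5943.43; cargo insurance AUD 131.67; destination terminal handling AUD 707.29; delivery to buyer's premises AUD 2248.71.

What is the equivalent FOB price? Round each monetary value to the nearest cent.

FOB price: AUD 31695.17

Not relevant to the conversion: export clearance, inland to port — on the seller under both DAP and FOB; already in the DAP price and stays in the FOB price.
From DAP to FOB, the seller no longer bears: freight, insurance, destination terminal, delivery.
FOB price = 40726.27 − 5943.43 − 131.67 − 707.29 − 2248.71 = 31695.17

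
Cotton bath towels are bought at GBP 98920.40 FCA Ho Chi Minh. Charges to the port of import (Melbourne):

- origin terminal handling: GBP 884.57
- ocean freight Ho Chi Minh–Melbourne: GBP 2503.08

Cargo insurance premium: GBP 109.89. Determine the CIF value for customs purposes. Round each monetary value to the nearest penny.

CIF = FCA price + pre-shipment costs + freight + insurance
CIF = 98920.40 + 884.57 + 2503.08 + 109.89 = 102417.94

CIF value: GBP 102417.94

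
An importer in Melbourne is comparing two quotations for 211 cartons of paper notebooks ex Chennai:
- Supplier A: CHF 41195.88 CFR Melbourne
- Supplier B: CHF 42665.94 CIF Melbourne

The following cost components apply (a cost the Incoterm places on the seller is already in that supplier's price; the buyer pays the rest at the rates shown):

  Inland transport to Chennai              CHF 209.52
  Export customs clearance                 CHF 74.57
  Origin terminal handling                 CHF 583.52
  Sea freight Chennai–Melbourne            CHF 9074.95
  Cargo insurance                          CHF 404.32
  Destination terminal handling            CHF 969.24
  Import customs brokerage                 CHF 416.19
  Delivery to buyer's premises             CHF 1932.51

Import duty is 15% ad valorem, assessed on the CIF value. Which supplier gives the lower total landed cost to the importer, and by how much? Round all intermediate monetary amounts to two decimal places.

Supplier A is cheaper by CHF 1225.60

Supplier A (CFR):
CIF value = CFR price + insurance = 41195.88 + 404.32 = 41600.20
Import duty = 41600.20 × 15% = 6240.03
Buyer bears (A): 404.32 + 969.24 + 416.19 + 1932.51 = 3722.26
Landed cost (A) = invoice 41195.88 + 3722.26 + duty 6240.03 = 51158.17
Supplier B (CIF):
The CIF price already equals the CIF value: 42665.94
Import duty = 42665.94 × 15% = 6399.89
Buyer bears (B): 969.24 + 416.19 + 1932.51 = 3317.94
Landed cost (B) = invoice 42665.94 + 3317.94 + duty 6399.89 = 52383.77
Difference = |51158.17 − 52383.77| = 1225.60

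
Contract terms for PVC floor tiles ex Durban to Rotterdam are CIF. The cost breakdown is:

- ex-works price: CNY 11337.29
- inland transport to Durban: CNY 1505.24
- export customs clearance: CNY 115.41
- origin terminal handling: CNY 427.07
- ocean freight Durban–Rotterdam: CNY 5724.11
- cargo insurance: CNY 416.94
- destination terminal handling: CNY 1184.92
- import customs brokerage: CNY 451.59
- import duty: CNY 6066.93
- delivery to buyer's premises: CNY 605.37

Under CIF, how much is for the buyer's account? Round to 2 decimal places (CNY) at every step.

Buyer's account: CNY 8308.81

CIF: the seller pays costs through ocean freight and marine insurance to the destination port.
Seller's account: goods 11337.29 + inland to port 1505.24 + export clearance 115.41 + origin terminal 427.07 + freight 5724.11 + insurance 416.94 = 19526.06
Buyer's account: destination terminal 1184.92 + brokerage 451.59 + duty 6066.93 + delivery 605.37 = 8308.81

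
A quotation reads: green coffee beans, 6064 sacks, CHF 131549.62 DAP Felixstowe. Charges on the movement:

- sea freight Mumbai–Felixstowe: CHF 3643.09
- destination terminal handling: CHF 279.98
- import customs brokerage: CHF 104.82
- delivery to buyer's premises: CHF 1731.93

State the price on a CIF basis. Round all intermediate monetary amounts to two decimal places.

Not relevant to the conversion: freight — on the seller under both DAP and CIF; already in the DAP price and stays in the CIF price. brokerage — on the buyer under both terms; not part of either seller's price.
From DAP to CIF, the seller no longer bears: destination terminal, delivery.
CIF price = 131549.62 − 279.98 − 1731.93 = 129537.71

CIF price: CHF 129537.71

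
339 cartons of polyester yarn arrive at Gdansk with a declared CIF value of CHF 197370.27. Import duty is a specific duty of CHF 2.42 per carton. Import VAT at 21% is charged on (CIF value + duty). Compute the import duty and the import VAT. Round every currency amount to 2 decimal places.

Import duty = 339 × 2.42 = 820.38
VAT base = CIF + duty = 197370.27 + 820.38 = 198190.65
Import VAT = 198190.65 × 21% = 41620.04

Import duty: CHF 820.38; import VAT: CHF 41620.04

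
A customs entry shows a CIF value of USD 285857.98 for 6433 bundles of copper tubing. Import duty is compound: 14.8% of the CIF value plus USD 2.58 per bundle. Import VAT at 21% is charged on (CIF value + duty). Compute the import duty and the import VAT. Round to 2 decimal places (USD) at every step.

Ad valorem component: 285857.98 × 14.8% = 42306.98
Specific component: 6433 × 2.58 = 16597.14
Import duty = 42306.98 + 16597.14 = 58904.12
VAT base = CIF + duty = 285857.98 + 58904.12 = 344762.10
Import VAT = 344762.10 × 21% = 72400.04

Import duty: USD 58904.12; import VAT: USD 72400.04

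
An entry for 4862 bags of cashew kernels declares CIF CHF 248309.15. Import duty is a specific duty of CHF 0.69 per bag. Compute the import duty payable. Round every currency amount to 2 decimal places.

Import duty: CHF 3354.78

Import duty = 4862 × 0.69 = 3354.78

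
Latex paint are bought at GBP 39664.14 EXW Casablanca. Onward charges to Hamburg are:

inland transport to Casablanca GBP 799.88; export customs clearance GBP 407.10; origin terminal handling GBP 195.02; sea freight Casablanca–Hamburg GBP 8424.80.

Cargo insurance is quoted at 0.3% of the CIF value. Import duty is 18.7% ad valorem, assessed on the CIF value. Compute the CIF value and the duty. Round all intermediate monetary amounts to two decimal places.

CIF value: GBP 49639.86; import duty: GBP 9282.65

Let C be the CIF value. C = EXW price + pre-shipment costs + freight + 0.3% × C
C − 0.3% × C = 39664.14 + 799.88 + 407.10 + 195.02 + 8424.80
0.997 × C = 49490.94
C = 49490.94 / 0.997 = 49639.86
Insurance premium = 0.3% × 49639.86 = 148.92
Import duty = 49639.86 × 18.7% = 9282.65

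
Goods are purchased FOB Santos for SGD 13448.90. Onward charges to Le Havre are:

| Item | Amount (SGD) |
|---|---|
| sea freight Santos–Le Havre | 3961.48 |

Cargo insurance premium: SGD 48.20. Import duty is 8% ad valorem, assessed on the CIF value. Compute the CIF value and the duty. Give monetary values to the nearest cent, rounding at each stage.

CIF = FOB price + freight + insurance
CIF = 13448.90 + 3961.48 + 48.20 = 17458.58
Import duty = 17458.58 × 8% = 1396.69

CIF value: SGD 17458.58; import duty: SGD 1396.69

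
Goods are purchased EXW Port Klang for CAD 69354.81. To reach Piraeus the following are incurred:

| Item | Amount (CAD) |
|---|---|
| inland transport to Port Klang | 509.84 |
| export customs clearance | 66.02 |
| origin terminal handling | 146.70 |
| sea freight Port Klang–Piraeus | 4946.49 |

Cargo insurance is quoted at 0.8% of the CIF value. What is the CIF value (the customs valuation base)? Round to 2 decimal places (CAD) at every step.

Let C be the CIF value. C = EXW price + pre-shipment costs + freight + 0.8% × C
C − 0.8% × C = 69354.81 + 509.84 + 66.02 + 146.70 + 4946.49
0.992 × C = 75023.86
C = 75023.86 / 0.992 = 75628.89
Insurance premium = 0.8% × 75628.89 = 605.03

CIF value: CAD 75628.89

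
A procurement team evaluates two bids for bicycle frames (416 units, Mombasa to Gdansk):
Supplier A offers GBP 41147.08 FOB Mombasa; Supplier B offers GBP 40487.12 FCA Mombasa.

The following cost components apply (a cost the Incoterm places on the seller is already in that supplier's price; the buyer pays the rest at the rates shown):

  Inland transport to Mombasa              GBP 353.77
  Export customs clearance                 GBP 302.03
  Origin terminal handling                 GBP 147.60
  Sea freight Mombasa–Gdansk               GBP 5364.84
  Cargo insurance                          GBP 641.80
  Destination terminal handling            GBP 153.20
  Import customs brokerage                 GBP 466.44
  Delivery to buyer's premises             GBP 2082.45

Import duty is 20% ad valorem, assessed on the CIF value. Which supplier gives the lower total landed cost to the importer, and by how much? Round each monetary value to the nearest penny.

Supplier A (FOB):
CIF value = FOB price + freight + insurance = 41147.08 + 5364.84 + 641.80 = 47153.72
Import duty = 47153.72 × 20% = 9430.74
Buyer bears (A): 5364.84 + 641.80 + 153.20 + 466.44 + 2082.45 = 8708.73
Landed cost (A) = invoice 41147.08 + 8708.73 + duty 9430.74 = 59286.55
Supplier B (FCA):
CIF value = FCA price + origin terminal + freight + insurance = 40487.12 + 147.60 + 5364.84 + 641.80 = 46641.36
Import duty = 46641.36 × 20% = 9328.27
Buyer bears (B): 147.60 + 5364.84 + 641.80 + 153.20 + 466.44 + 2082.45 = 8856.33
Landed cost (B) = invoice 40487.12 + 8856.33 + duty 9328.27 = 58671.72
Difference = |59286.55 − 58671.72| = 614.83

Supplier B is cheaper by GBP 614.83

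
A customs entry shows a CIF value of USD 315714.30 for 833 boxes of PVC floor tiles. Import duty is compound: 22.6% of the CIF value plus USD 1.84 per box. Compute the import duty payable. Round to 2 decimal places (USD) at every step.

Import duty: USD 72884.15

Ad valorem component: 315714.30 × 22.6% = 71351.43
Specific component: 833 × 1.84 = 1532.72
Import duty = 71351.43 + 1532.72 = 72884.15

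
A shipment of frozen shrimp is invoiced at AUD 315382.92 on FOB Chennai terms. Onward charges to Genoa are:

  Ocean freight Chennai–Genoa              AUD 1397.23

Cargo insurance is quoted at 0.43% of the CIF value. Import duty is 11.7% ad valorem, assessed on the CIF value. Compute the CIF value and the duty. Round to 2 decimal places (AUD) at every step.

CIF value: AUD 318148.19; import duty: AUD 37223.34

Let C be the CIF value. C = FOB price + freight + 0.43% × C
C − 0.43% × C = 315382.92 + 1397.23
0.9957 × C = 316780.15
C = 316780.15 / 0.9957 = 318148.19
Insurance premium = 0.43% × 318148.19 = 1368.04
Import duty = 318148.19 × 11.7% = 37223.34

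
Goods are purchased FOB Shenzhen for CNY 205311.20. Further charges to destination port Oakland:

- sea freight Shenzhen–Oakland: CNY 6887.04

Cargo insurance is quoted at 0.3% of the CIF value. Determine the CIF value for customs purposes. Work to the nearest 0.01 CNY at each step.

CIF value: CNY 212836.75

Let C be the CIF value. C = FOB price + freight + 0.3% × C
C − 0.3% × C = 205311.20 + 6887.04
0.997 × C = 212198.24
C = 212198.24 / 0.997 = 212836.75
Insurance premium = 0.3% × 212836.75 = 638.51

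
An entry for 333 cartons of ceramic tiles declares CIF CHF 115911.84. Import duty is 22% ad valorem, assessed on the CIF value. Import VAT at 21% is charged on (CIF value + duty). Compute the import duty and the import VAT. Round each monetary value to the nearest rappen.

Import duty = 115911.84 × 22% = 25500.60
VAT base = CIF + duty = 115911.84 + 25500.60 = 141412.44
Import VAT = 141412.44 × 21% = 29696.61

Import duty: CHF 25500.60; import VAT: CHF 29696.61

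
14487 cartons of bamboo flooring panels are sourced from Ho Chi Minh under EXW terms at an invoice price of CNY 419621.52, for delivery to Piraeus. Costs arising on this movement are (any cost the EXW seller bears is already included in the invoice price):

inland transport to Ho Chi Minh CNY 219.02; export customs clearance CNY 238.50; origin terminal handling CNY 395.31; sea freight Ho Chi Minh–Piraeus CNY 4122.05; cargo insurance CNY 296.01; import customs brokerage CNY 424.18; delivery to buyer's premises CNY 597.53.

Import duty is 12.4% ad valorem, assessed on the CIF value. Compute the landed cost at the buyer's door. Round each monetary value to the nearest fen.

Total landed cost: CNY 478600.78

EXW: the seller makes goods available at their premises; the buyer bears all onward costs.
CIF value = EXW price + inland to port + export clearance + origin terminal + freight + insurance = 419621.52 + 219.02 + 238.50 + 395.31 + 4122.05 + 296.01 = 424892.41
Import duty = 424892.41 × 12.4% = 52686.66
Buyer bears: inland to port 219.02 + export clearance 238.50 + origin terminal 395.31 + freight 4122.05 + insurance 296.01 + brokerage 424.18 + delivery 597.53 + duty 52686.66 = 58979.26
Landed cost = invoice 419621.52 + 58979.26 = 478600.78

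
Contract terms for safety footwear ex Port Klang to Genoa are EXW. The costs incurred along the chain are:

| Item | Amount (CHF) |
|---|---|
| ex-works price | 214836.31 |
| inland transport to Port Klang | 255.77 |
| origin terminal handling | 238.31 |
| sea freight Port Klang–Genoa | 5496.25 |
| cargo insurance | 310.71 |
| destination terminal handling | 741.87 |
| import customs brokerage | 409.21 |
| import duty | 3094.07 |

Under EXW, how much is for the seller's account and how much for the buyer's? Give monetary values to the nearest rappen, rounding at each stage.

EXW: the seller makes goods available at their premises; the buyer bears all onward costs.
Seller's account: goods 214836.31 = 214836.31
Buyer's account: inland to port 255.77 + origin terminal 238.31 + freight 5496.25 + insurance 310.71 + destination terminal 741.87 + brokerage 409.21 + duty 3094.07 = 10546.19

Seller: CHF 214836.31; buyer: CHF 10546.19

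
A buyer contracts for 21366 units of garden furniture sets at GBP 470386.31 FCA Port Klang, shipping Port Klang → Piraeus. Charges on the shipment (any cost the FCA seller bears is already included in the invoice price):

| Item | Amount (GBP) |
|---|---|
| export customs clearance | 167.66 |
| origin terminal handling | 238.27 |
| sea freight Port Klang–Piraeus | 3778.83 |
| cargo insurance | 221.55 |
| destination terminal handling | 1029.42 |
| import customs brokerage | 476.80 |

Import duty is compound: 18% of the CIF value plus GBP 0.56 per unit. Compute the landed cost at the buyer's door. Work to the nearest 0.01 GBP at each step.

FCA: the seller delivers export-cleared goods to the carrier; the buyer bears costs from that point.
Already in the invoice (seller's account under FCA): export clearance — exclude.
CIF value = FCA price + origin terminal + freight + insurance = 470386.31 + 238.27 + 3778.83 + 221.55 = 474624.96
Ad valorem component: 474624.96 × 18% = 85432.49
Specific component: 21366 × 0.56 = 11964.96
Import duty = 85432.49 + 11964.96 = 97397.45
Buyer bears: origin terminal 238.27 + freight 3778.83 + insurance 221.55 + destination terminal 1029.42 + brokerage 476.80 + duty 97397.45 = 103142.32
Landed cost = invoice 470386.31 + 103142.32 = 573528.63

Total landed cost: GBP 573528.63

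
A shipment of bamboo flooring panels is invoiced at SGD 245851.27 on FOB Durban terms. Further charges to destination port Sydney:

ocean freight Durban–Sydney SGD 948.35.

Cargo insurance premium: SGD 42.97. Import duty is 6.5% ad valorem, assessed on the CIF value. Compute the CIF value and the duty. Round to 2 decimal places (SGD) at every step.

CIF = FOB price + freight + insurance
CIF = 245851.27 + 948.35 + 42.97 = 246842.59
Import duty = 246842.59 × 6.5% = 16044.77

CIF value: SGD 246842.59; import duty: SGD 16044.77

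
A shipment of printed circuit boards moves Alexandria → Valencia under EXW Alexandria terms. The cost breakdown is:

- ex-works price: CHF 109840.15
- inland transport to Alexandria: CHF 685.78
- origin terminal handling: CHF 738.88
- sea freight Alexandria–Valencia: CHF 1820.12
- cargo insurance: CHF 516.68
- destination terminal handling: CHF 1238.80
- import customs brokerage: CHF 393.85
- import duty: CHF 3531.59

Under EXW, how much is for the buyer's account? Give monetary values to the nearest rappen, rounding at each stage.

Buyer's account: CHF 8925.70

EXW: the seller makes goods available at their premises; the buyer bears all onward costs.
Seller's account: goods 109840.15 = 109840.15
Buyer's account: inland to port 685.78 + origin terminal 738.88 + freight 1820.12 + insurance 516.68 + destination terminal 1238.80 + brokerage 393.85 + duty 3531.59 = 8925.70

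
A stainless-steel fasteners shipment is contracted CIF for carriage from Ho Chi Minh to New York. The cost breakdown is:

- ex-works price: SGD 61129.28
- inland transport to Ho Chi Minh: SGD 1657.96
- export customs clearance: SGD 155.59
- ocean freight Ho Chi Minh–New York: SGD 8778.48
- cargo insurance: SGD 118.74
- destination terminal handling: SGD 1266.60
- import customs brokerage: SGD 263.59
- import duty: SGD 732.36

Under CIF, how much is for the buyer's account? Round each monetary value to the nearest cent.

Buyer's account: SGD 2262.55

CIF: the seller pays costs through ocean freight and marine insurance to the destination port.
Seller's account: goods 61129.28 + inland to port 1657.96 + export clearance 155.59 + freight 8778.48 + insurance 118.74 = 71840.05
Buyer's account: destination terminal 1266.60 + brokerage 263.59 + duty 732.36 = 2262.55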